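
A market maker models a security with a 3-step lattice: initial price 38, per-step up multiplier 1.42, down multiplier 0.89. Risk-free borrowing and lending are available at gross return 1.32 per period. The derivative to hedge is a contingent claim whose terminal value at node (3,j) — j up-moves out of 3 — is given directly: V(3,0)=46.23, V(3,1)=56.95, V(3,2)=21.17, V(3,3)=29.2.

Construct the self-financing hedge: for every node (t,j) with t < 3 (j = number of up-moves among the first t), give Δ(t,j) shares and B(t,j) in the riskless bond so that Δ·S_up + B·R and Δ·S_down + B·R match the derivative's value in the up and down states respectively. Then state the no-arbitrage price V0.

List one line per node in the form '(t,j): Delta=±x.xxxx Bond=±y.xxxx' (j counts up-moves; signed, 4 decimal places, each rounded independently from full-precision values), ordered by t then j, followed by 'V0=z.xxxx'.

No-arbitrage ⇒ martingale measure with p* = (R−d)/(u−d) = 0.8113.
At expiry t=3: V(3,0)=46.2300, V(3,1)=56.9500, V(3,2)=21.1700, V(3,3)=29.2000
Node (2,0) S=30.0998: V=(p*·56.9500+(1−p*)·46.2300)/1.32=41.6116; Δ=(56.9500−46.2300)/(42.7417−26.7888)=0.6720; B=V−Δ·S=21.3852
Node (2,1) S=48.0244: V=(p*·21.1700+(1−p*)·56.9500)/1.32=21.1522; Δ=(21.1700−56.9500)/(68.1946−42.7417)=-1.4057; B=V−Δ·S=88.6617
Node (2,2) S=76.6232: V=(p*·29.2000+(1−p*)·21.1700)/1.32=20.9734; Δ=(29.2000−21.1700)/(108.8049−68.1946)=0.1977; B=V−Δ·S=5.8225
Node (1,0) S=33.8200: V=(p*·21.1522+(1−p*)·41.6116)/1.32=18.9489; Δ=(21.1522−41.6116)/(48.0244−30.0998)=-1.1414; B=V−Δ·S=57.5515
Node (1,1) S=53.9600: V=(p*·20.9734+(1−p*)·21.1522)/1.32=15.9145; Δ=(20.9734−21.1522)/(76.6232−48.0244)=-0.0063; B=V−Δ·S=16.2519
Node (0,0) S=38.0000: V=(p*·15.9145+(1−p*)·18.9489)/1.32=12.4902; Δ=(15.9145−18.9489)/(53.9600−33.8200)=-0.1507; B=V−Δ·S=18.2154
Self-financing check: at every node Δ·S+B equals the discounted successor values.

(0,0): Delta=-0.1507 Bond=18.2154
(1,0): Delta=-1.1414 Bond=57.5515
(1,1): Delta=-0.0063 Bond=16.2519
(2,0): Delta=0.6720 Bond=21.3852
(2,1): Delta=-1.4057 Bond=88.6617
(2,2): Delta=0.1977 Bond=5.8225
V0=12.4902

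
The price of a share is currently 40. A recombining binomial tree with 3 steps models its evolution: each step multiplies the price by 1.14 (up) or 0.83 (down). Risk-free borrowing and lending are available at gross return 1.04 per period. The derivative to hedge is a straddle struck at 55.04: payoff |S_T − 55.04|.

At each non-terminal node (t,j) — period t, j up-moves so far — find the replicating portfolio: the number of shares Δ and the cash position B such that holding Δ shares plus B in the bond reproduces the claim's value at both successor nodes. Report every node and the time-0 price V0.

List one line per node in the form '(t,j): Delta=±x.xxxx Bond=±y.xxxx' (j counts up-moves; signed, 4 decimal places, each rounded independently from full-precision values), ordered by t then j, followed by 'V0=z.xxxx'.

Risk-neutral probability p* = (R−d)/(u−d) = (1.04−0.83)/(1.14−0.83) = 0.6774.
Terminal values V(3,·): V(3,0)=32.1685, V(3,1)=23.6262, V(3,2)=11.8933, V(3,3)=4.2218
(2,0): S=27.5560. Δ = (V_up−V_dn)/(S_up−S_dn) = (23.6262−32.1685)/(31.4138−22.8715) = -1.0000. V = [p*·23.6262 + (1−p*)·32.1685]/1.04 = 25.3671. B = V − Δ·S = 52.9231.
(2,1): S=37.8480. Δ = (V_up−V_dn)/(S_up−S_dn) = (11.8933−23.6262)/(43.1467−31.4138) = -1.0000. V = [p*·11.8933 + (1−p*)·23.6262]/1.04 = 15.0751. B = V − Δ·S = 52.9231.
(2,2): S=51.9840. Δ = (V_up−V_dn)/(S_up−S_dn) = (4.2218−11.8933)/(59.2618−43.1467) = -0.4760. V = [p*·4.2218 + (1−p*)·11.8933]/1.04 = 6.4389. B = V − Δ·S = 31.1857.
(1,0): S=33.2000. Δ = (V_up−V_dn)/(S_up−S_dn) = (15.0751−25.3671)/(37.8480−27.5560) = -1.0000. V = [p*·15.0751 + (1−p*)·25.3671]/1.04 = 17.6876. B = V − Δ·S = 50.8876.
(1,1): S=45.6000. Δ = (V_up−V_dn)/(S_up−S_dn) = (6.4389−15.0751)/(51.9840−37.8480) = -0.6109. V = [p*·6.4389 + (1−p*)·15.0751]/1.04 = 8.8700. B = V − Δ·S = 36.7286.
(0,0): S=40.0000. Δ = (V_up−V_dn)/(S_up−S_dn) = (8.8700−17.6876)/(45.6000−33.2000) = -0.7111. V = [p*·8.8700 + (1−p*)·17.6876]/1.04 = 11.2638. B = V − Δ·S = 39.7077.
Root portfolio cost Δ·40+B reproduces V0=11.2638.

(0,0): Delta=-0.7111 Bond=39.7077
(1,0): Delta=-1.0000 Bond=50.8876
(1,1): Delta=-0.6109 Bond=36.7286
(2,0): Delta=-1.0000 Bond=52.9231
(2,1): Delta=-1.0000 Bond=52.9231
(2,2): Delta=-0.4760 Bond=31.1857
V0=11.2638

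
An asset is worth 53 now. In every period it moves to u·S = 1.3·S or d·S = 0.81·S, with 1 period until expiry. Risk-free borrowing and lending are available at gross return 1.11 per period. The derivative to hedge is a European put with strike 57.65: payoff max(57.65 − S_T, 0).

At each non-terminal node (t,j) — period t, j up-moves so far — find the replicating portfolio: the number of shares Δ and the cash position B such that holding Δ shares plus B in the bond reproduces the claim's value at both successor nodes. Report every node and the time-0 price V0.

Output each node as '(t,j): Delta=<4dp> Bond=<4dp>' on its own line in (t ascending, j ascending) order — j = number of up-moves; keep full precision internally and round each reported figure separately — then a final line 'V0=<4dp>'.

(0,0): Delta=-0.5668 Bond=35.1829
V0=5.1421

The replicating-portfolio and risk-neutral prices coincide; use p* = (1.11−0.81)/(1.3−0.81) = 0.6122 for the latter.
Payoff layer (t=1): V(1,0)=14.7200, V(1,1)=0.0000
Node (0,0) S=53.0000: V=(p*·0.0000+(1−p*)·14.7200)/1.11=5.1421; Δ=(0.0000−14.7200)/(68.9000−42.9300)=-0.5668; B=V−Δ·S=35.1829
Root portfolio cost Δ·53+B reproduces V0=5.1421.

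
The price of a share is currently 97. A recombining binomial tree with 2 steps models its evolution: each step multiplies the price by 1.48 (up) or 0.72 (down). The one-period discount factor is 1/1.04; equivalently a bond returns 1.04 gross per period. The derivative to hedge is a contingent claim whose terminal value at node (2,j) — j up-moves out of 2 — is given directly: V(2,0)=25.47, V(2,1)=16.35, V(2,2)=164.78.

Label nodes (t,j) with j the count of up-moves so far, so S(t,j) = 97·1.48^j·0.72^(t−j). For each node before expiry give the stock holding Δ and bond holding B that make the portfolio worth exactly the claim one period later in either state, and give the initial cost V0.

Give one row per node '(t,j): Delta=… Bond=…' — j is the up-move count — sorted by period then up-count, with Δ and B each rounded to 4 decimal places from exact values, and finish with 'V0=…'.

(0,0): Delta=0.7463 Bond=-30.1178
(1,0): Delta=-0.1718 Bond=32.7981
(1,1): Delta=1.3604 Bond=-119.4884
V0=42.2719

No-arbitrage ⇒ martingale measure with p* = (R−d)/(u−d) = 0.4211.
Payoff layer (t=2): V(2,0)=25.4700, V(2,1)=16.3500, V(2,2)=164.7800
(1,0): S=69.8400. Δ = (V_up−V_dn)/(S_up−S_dn) = (16.3500−25.4700)/(103.3632−50.2848) = -0.1718. V = [p*·16.3500 + (1−p*)·25.4700]/1.04 = 20.7981. B = V − Δ·S = 32.7981.
(1,1): S=143.5600. Δ = (V_up−V_dn)/(S_up−S_dn) = (164.7800−16.3500)/(212.4688−103.3632) = 1.3604. V = [p*·164.7800 + (1−p*)·16.3500]/1.04 = 75.8143. B = V − Δ·S = -119.4884.
(0,0): S=97.0000. Δ = (V_up−V_dn)/(S_up−S_dn) = (75.8143−20.7981)/(143.5600−69.8400) = 0.7463. V = [p*·75.8143 + (1−p*)·20.7981]/1.04 = 42.2719. B = V − Δ·S = -30.1178.
Root portfolio cost Δ·97+B reproduces V0=42.2719.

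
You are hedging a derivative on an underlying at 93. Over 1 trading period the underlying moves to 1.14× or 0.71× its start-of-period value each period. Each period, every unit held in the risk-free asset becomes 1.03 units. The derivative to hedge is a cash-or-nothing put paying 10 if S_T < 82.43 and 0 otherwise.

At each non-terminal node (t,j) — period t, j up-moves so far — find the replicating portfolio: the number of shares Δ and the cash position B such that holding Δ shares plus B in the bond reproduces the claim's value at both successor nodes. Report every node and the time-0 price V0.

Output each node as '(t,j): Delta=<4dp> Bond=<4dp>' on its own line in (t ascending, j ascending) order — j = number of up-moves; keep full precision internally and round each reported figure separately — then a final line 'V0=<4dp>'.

The replicating-portfolio and risk-neutral prices coincide; use p* = (1.03−0.71)/(1.14−0.71) = 0.7442 for the latter.
Payoff layer (t=1): V(1,0)=10.0000, V(1,1)=0.0000
Node (0,0) S=93.0000: V=(p*·0.0000+(1−p*)·10.0000)/1.03=2.4836; Δ=(0.0000−10.0000)/(106.0200−66.0300)=-0.2501; B=V−Δ·S=25.7394
Check: Δ(0,0)·S0 + B(0,0) = 2.4836 = V0.

(0,0): Delta=-0.2501 Bond=25.7394
V0=2.4836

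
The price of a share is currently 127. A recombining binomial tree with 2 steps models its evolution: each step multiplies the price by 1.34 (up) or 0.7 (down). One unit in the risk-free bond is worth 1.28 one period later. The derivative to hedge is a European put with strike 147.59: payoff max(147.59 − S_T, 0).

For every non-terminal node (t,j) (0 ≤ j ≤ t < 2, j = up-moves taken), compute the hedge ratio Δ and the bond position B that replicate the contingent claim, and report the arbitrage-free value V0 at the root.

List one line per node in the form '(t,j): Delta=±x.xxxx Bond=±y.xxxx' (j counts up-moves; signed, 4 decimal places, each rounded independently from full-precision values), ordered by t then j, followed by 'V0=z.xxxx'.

(0,0): Delta=-0.2992 Bond=41.4098
(1,0): Delta=-1.0000 Bond=115.3047
(1,1): Delta=-0.2613 Bond=46.5598
V0=3.4100

Risk-neutral probability p* = (R−d)/(u−d) = (1.28−0.7)/(1.34−0.7) = 0.9062.
Payoff layer (t=2): V(2,0)=85.3600, V(2,1)=28.4640, V(2,2)=0.0000
Node (1,0) S=88.9000: V=(p*·28.4640+(1−p*)·85.3600)/1.28=26.4047; Δ=(28.4640−85.3600)/(119.1260−62.2300)=-1.0000; B=V−Δ·S=115.3047
Node (1,1) S=170.1800: V=(p*·0.0000+(1−p*)·28.4640)/1.28=2.0848; Δ=(0.0000−28.4640)/(228.0412−119.1260)=-0.2613; B=V−Δ·S=46.5598
Node (0,0) S=127.0000: V=(p*·2.0848+(1−p*)·26.4047)/1.28=3.4100; Δ=(2.0848−26.4047)/(170.1800−88.9000)=-0.2992; B=V−Δ·S=41.4098
Root portfolio cost Δ·127+B reproduces V0=3.4100.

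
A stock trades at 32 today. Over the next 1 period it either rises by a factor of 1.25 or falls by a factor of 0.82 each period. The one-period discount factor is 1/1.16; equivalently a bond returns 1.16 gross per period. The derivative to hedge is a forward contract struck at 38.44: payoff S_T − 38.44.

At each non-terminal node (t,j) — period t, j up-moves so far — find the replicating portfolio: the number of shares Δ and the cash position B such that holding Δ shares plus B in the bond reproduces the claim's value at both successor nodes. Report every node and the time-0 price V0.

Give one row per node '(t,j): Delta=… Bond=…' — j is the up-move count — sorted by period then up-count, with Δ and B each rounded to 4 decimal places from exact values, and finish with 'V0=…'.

The replicating-portfolio and risk-neutral prices coincide; use p* = (1.16−0.82)/(1.25−0.82) = 0.7907 for the latter.
Terminal values V(1,·): V(1,0)=-12.2000, V(1,1)=1.5600
(0,0): S=32.0000. Δ = (V_up−V_dn)/(S_up−S_dn) = (1.5600−-12.2000)/(40.0000−26.2400) = 1.0000. V = [p*·1.5600 + (1−p*)·-12.2000]/1.16 = -1.1379. B = V − Δ·S = -33.1379.
Check: Δ(0,0)·S0 + B(0,0) = -1.1379 = V0.

(0,0): Delta=1.0000 Bond=-33.1379
V0=-1.1379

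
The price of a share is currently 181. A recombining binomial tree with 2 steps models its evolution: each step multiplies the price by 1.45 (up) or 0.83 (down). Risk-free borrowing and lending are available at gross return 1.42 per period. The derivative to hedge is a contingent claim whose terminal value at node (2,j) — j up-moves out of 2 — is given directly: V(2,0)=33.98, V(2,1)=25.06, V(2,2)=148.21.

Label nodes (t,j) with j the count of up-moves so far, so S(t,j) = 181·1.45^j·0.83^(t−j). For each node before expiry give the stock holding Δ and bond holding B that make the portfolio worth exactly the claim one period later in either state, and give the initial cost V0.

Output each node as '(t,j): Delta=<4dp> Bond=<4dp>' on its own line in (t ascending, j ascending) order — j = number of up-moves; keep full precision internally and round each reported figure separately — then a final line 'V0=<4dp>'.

Under the risk-neutral measure, an up-move has probability p* = (R−d)/(u−d) = 0.9516 and values discount at R = 1.42.
At expiry t=2: V(2,0)=33.9800, V(2,1)=25.0600, V(2,2)=148.2100
(1,0): S=150.2300. Δ = (V_up−V_dn)/(S_up−S_dn) = (25.0600−33.9800)/(217.8335−124.6909) = -0.0958. V = [p*·25.0600 + (1−p*)·33.9800]/1.42 = 17.9518. B = V − Δ·S = 32.3389.
(1,1): S=262.4500. Δ = (V_up−V_dn)/(S_up−S_dn) = (148.2100−25.0600)/(380.5525−217.8335) = 0.7568. V = [p*·148.2100 + (1−p*)·25.0600]/1.42 = 100.1769. B = V − Δ·S = -98.4522.
(0,0): S=181.0000. Δ = (V_up−V_dn)/(S_up−S_dn) = (100.1769−17.9518)/(262.4500−150.2300) = 0.7327. V = [p*·100.1769 + (1−p*)·17.9518]/1.42 = 67.7452. B = V − Δ·S = -64.8758.
Each (Δ,B) replicates both successor values, so the strategy is self-financing and V0 is arbitrage-free.

(0,0): Delta=0.7327 Bond=-64.8758
(1,0): Delta=-0.0958 Bond=32.3389
(1,1): Delta=0.7568 Bond=-98.4522
V0=67.7452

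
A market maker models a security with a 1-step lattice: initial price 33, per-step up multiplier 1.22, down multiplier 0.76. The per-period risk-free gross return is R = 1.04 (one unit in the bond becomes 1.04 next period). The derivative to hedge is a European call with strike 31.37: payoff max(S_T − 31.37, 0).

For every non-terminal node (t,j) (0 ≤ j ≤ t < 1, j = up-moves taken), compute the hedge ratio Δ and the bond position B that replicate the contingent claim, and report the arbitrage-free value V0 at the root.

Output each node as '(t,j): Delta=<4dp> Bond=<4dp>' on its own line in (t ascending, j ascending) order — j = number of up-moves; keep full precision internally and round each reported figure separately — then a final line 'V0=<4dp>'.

Since d<R<u, set p* = (R−d)/(u−d) = 0.6087; price each node as the discounted p*-expectation of its children.
Payoff layer (t=1): V(1,0)=0.0000, V(1,1)=8.8900
(0,0): S=33.0000. Δ = (V_up−V_dn)/(S_up−S_dn) = (8.8900−0.0000)/(40.2600−25.0800) = 0.5856. V = [p*·8.8900 + (1−p*)·0.0000]/1.04 = 5.2032. B = V − Δ·S = -14.1229.
Each (Δ,B) replicates both successor values, so the strategy is self-financing and V0 is arbitrage-free.

(0,0): Delta=0.5856 Bond=-14.1229
V0=5.2032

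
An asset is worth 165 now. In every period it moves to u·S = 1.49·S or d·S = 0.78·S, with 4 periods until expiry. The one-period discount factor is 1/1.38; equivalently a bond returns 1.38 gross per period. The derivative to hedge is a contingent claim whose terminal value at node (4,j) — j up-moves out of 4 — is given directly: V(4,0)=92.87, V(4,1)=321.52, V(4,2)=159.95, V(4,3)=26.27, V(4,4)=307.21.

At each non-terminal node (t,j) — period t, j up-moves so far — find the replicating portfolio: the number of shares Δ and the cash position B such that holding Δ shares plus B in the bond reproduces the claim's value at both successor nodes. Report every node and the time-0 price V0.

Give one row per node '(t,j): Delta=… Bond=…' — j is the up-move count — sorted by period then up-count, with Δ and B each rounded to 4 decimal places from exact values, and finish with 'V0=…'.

Under the risk-neutral measure, an up-move has probability p* = (R−d)/(u−d) = 0.8451 and values discount at R = 1.38.
Payoff layer (t=4): V(4,0)=92.8700, V(4,1)=321.5200, V(4,2)=159.9500, V(4,3)=26.2700, V(4,4)=307.2100
(3,0): S=78.3011. Δ = (V_up−V_dn)/(S_up−S_dn) = (321.5200−92.8700)/(116.6686−61.0748) = 4.1129. V = [p*·321.5200 + (1−p*)·92.8700]/1.38 = 207.3155. B = V − Δ·S = -114.7268.
(3,1): S=149.5751. Δ = (V_up−V_dn)/(S_up−S_dn) = (159.9500−321.5200)/(222.8670−116.6686) = -1.5214. V = [p*·159.9500 + (1−p*)·321.5200]/1.38 = 134.0449. B = V − Δ·S = 361.6083.
(3,2): S=285.7269. Δ = (V_up−V_dn)/(S_up−S_dn) = (26.2700−159.9500)/(425.7330−222.8670) = -0.6590. V = [p*·26.2700 + (1−p*)·159.9500]/1.38 = 34.0442. B = V − Δ·S = 222.3259.
(3,3): S=545.8116. Δ = (V_up−V_dn)/(S_up−S_dn) = (307.2100−26.2700)/(813.2593−425.7330) = 0.7250. V = [p*·307.2100 + (1−p*)·26.2700]/1.38 = 191.0754. B = V − Δ·S = -204.6147.
(2,0): S=100.3860. Δ = (V_up−V_dn)/(S_up−S_dn) = (134.0449−207.3155)/(149.5751−78.3011) = -1.0280. V = [p*·134.0449 + (1−p*)·207.3155]/1.38 = 105.3599. B = V − Δ·S = 208.5579.
(2,1): S=191.7630. Δ = (V_up−V_dn)/(S_up−S_dn) = (34.0442−134.0449)/(285.7269−149.5751) = -0.7345. V = [p*·34.0442 + (1−p*)·134.0449]/1.38 = 35.8966. B = V − Δ·S = 176.7426.
(2,2): S=366.3165. Δ = (V_up−V_dn)/(S_up−S_dn) = (191.0754−34.0442)/(545.8116−285.7269) = 0.6038. V = [p*·191.0754 + (1−p*)·34.0442]/1.38 = 120.8309. B = V − Δ·S = -100.3398.
(1,0): S=128.7000. Δ = (V_up−V_dn)/(S_up−S_dn) = (35.8966−105.3599)/(191.7630−100.3860) = -0.7602. V = [p*·35.8966 + (1−p*)·105.3599]/1.38 = 33.8105. B = V − Δ·S = 131.6462.
(1,1): S=245.8500. Δ = (V_up−V_dn)/(S_up−S_dn) = (120.8309−35.8966)/(366.3165−191.7630) = 0.4866. V = [p*·120.8309 + (1−p*)·35.8966]/1.38 = 78.0232. B = V − Δ·S = -41.6026.
(0,0): S=165.0000. Δ = (V_up−V_dn)/(S_up−S_dn) = (78.0232−33.8105)/(245.8500−128.7000) = 0.3774. V = [p*·78.0232 + (1−p*)·33.8105]/1.38 = 51.5749. B = V − Δ·S = -10.6965.
Check: Δ(0,0)·S0 + B(0,0) = 51.5749 = V0.

(0,0): Delta=0.3774 Bond=-10.6965
(1,0): Delta=-0.7602 Bond=131.6462
(1,1): Delta=0.4866 Bond=-41.6026
(2,0): Delta=-1.0280 Bond=208.5579
(2,1): Delta=-0.7345 Bond=176.7426
(2,2): Delta=0.6038 Bond=-100.3398
(3,0): Delta=4.1129 Bond=-114.7268
(3,1): Delta=-1.5214 Bond=361.6083
(3,2): Delta=-0.6590 Bond=222.3259
(3,3): Delta=0.7250 Bond=-204.6147
V0=51.5749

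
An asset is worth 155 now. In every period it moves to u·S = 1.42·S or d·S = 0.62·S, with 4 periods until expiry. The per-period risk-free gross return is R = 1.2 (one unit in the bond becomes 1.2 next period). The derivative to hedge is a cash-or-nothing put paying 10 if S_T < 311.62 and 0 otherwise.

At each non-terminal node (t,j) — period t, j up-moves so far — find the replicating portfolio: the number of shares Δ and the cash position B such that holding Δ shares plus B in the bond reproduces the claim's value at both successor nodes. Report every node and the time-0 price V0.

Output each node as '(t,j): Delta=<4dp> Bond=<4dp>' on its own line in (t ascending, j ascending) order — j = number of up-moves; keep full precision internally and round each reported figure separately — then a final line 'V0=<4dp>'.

(0,0): Delta=-0.0178 Bond=6.2468
(1,0): Delta=0.0000 Bond=5.7870
(1,1): Delta=-0.0207 Bond=8.1444
(2,0): Delta=0.0000 Bond=6.9444
(2,1): Delta=0.0000 Bond=6.9444
(2,2): Delta=-0.0242 Bond=10.8464
(3,0): Delta=0.0000 Bond=8.3333
(3,1): Delta=0.0000 Bond=8.3333
(3,2): Delta=0.0000 Bond=8.3333
(3,3): Delta=-0.0282 Bond=14.7917
V0=3.4902

Risk-neutral probability p* = (R−d)/(u−d) = (1.2−0.62)/(1.42−0.62) = 0.7250.
At expiry t=4: V(4,0)=10.0000, V(4,1)=10.0000, V(4,2)=10.0000, V(4,3)=10.0000, V(4,4)=0.0000
  t=3,j=0: stock 36.9408 → up 52.4560 (V=10.0000), down 22.9033 (V=10.0000). Price 8.3333; hedge Δ=0.0000, bond B=8.3333.
  t=3,j=1: stock 84.6064 → up 120.1411 (V=10.0000), down 52.4560 (V=10.0000). Price 8.3333; hedge Δ=0.0000, bond B=8.3333.
  t=3,j=2: stock 193.7760 → up 275.1620 (V=10.0000), down 120.1411 (V=10.0000). Price 8.3333; hedge Δ=0.0000, bond B=8.3333.
  t=3,j=3: stock 443.8096 → up 630.2097 (V=0.0000), down 275.1620 (V=10.0000). Price 2.2917; hedge Δ=-0.0282, bond B=14.7917.
  t=2,j=0: stock 59.5820 → up 84.6064 (V=8.3333), down 36.9408 (V=8.3333). Price 6.9444; hedge Δ=0.0000, bond B=6.9444.
  t=2,j=1: stock 136.4620 → up 193.7760 (V=8.3333), down 84.6064 (V=8.3333). Price 6.9444; hedge Δ=0.0000, bond B=6.9444.
  t=2,j=2: stock 312.5420 → up 443.8096 (V=2.2917), down 193.7760 (V=8.3333). Price 3.2943; hedge Δ=-0.0242, bond B=10.8464.
  t=1,j=0: stock 96.1000 → up 136.4620 (V=6.9444), down 59.5820 (V=6.9444). Price 5.7870; hedge Δ=0.0000, bond B=5.7870.
  t=1,j=1: stock 220.1000 → up 312.5420 (V=3.2943), down 136.4620 (V=6.9444). Price 3.5817; hedge Δ=-0.0207, bond B=8.1444.
  t=0,j=0: stock 155.0000 → up 220.1000 (V=3.5817), down 96.1000 (V=5.7870). Price 3.4902; hedge Δ=-0.0178, bond B=6.2468.
Each (Δ,B) replicates both successor values, so the strategy is self-financing and V0 is arbitrage-free.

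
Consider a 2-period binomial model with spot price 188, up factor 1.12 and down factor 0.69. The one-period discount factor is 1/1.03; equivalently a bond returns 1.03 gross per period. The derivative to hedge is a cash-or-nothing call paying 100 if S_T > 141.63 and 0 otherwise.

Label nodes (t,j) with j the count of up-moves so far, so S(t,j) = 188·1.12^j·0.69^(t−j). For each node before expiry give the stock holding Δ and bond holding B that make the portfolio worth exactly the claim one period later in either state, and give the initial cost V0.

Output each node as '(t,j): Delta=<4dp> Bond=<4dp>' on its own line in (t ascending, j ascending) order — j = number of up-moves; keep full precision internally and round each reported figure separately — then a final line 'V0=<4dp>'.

The replicating-portfolio and risk-neutral prices coincide; use p* = (1.03−0.69)/(1.12−0.69) = 0.7907 for the latter.
Payoff layer (t=2): V(2,0)=0.0000, V(2,1)=100.0000, V(2,2)=100.0000
  t=1,j=0: stock 129.7200 → up 145.2864 (V=100.0000), down 89.5068 (V=0.0000). Price 76.7668; hedge Δ=1.7928, bond B=-155.7914.
  t=1,j=1: stock 210.5600 → up 235.8272 (V=100.0000), down 145.2864 (V=100.0000). Price 97.0874; hedge Δ=0.0000, bond B=97.0874.
  t=0,j=0: stock 188.0000 → up 210.5600 (V=97.0874), down 129.7200 (V=76.7668). Price 90.1303; hedge Δ=0.2514, bond B=42.8731.
Self-financing check: at every node Δ·S+B equals the discounted successor values.

(0,0): Delta=0.2514 Bond=42.8731
(1,0): Delta=1.7928 Bond=-155.7914
(1,1): Delta=0.0000 Bond=97.0874
V0=90.1303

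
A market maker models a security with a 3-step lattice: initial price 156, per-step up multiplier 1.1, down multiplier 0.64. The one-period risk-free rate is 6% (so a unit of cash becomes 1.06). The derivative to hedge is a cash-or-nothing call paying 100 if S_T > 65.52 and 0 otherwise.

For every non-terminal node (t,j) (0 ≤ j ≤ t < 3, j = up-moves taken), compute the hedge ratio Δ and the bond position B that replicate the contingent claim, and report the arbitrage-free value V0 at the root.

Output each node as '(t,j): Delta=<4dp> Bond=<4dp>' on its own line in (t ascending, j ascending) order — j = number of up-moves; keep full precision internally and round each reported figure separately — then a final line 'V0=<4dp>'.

Since d<R<u, set p* = (R−d)/(u−d) = 0.9130; price each node as the discounted p*-expectation of its children.
Terminal payoffs: V(3,0)=0.0000, V(3,1)=100.0000, V(3,2)=100.0000, V(3,3)=100.0000
Node (2,0) S=63.8976: V=(p*·100.0000+(1−p*)·0.0000)/1.06=86.1362; Δ=(100.0000−0.0000)/(70.2874−40.8945)=3.4022; B=V−Δ·S=-131.2551
Node (2,1) S=109.8240: V=(p*·100.0000+(1−p*)·100.0000)/1.06=94.3396; Δ=(100.0000−100.0000)/(120.8064−70.2874)=0.0000; B=V−Δ·S=94.3396
Node (2,2) S=188.7600: V=(p*·100.0000+(1−p*)·100.0000)/1.06=94.3396; Δ=(100.0000−100.0000)/(207.6360−120.8064)=0.0000; B=V−Δ·S=94.3396
Node (1,0) S=99.8400: V=(p*·94.3396+(1−p*)·86.1362)/1.06=88.3267; Δ=(94.3396−86.1362)/(109.8240−63.8976)=0.1786; B=V−Δ·S=70.4931
Node (1,1) S=171.6000: V=(p*·94.3396+(1−p*)·94.3396)/1.06=88.9996; Δ=(94.3396−94.3396)/(188.7600−109.8240)=0.0000; B=V−Δ·S=88.9996
Node (0,0) S=156.0000: V=(p*·88.9996+(1−p*)·88.3267)/1.06=83.9067; Δ=(88.9996−88.3267)/(171.6000−99.8400)=0.0094; B=V−Δ·S=82.4438
Each (Δ,B) replicates both successor values, so the strategy is self-financing and V0 is arbitrage-free.

(0,0): Delta=0.0094 Bond=82.4438
(1,0): Delta=0.1786 Bond=70.4931
(1,1): Delta=0.0000 Bond=88.9996
(2,0): Delta=3.4022 Bond=-131.2551
(2,1): Delta=0.0000 Bond=94.3396
(2,2): Delta=0.0000 Bond=94.3396
V0=83.9067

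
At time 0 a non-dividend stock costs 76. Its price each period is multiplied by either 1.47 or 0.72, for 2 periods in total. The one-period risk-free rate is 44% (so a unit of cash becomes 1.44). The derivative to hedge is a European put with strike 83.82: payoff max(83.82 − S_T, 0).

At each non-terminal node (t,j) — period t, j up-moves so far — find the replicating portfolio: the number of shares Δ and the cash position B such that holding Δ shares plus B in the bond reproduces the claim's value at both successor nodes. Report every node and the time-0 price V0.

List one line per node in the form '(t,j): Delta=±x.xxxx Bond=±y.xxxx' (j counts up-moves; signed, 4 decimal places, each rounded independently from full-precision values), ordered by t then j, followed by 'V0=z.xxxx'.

(0,0): Delta=-0.0596 Bond=4.6854
(1,0): Delta=-1.0000 Bond=58.2083
(1,1): Delta=-0.0404 Bond=4.6027
V0=0.1595

Under the risk-neutral measure, an up-move has probability p* = (R−d)/(u−d) = 0.9600 and values discount at R = 1.44.
Terminal values V(2,·): V(2,0)=44.4216, V(2,1)=3.3816, V(2,2)=0.0000
(1,0): S=54.7200. Δ = (V_up−V_dn)/(S_up−S_dn) = (3.3816−44.4216)/(80.4384−39.3984) = -1.0000. V = [p*·3.3816 + (1−p*)·44.4216]/1.44 = 3.4883. B = V − Δ·S = 58.2083.
(1,1): S=111.7200. Δ = (V_up−V_dn)/(S_up−S_dn) = (0.0000−3.3816)/(164.2284−80.4384) = -0.0404. V = [p*·0.0000 + (1−p*)·3.3816]/1.44 = 0.0939. B = V − Δ·S = 4.6027.
(0,0): S=76.0000. Δ = (V_up−V_dn)/(S_up−S_dn) = (0.0939−3.4883)/(111.7200−54.7200) = -0.0596. V = [p*·0.0939 + (1−p*)·3.4883]/1.44 = 0.1595. B = V − Δ·S = 4.6854.
Root portfolio cost Δ·76+B reproduces V0=0.1595.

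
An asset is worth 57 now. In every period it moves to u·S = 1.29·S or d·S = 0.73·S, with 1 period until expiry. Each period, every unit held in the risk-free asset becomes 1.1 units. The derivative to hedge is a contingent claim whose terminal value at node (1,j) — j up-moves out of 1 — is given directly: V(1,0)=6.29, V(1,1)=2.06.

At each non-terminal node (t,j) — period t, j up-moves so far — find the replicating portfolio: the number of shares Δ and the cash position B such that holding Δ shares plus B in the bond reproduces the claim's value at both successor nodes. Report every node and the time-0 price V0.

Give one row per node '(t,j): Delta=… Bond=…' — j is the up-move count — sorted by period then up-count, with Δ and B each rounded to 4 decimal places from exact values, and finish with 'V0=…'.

(0,0): Delta=-0.1325 Bond=10.7310
V0=3.1774

Since d<R<u, set p* = (R−d)/(u−d) = 0.6607; price each node as the discounted p*-expectation of its children.
Payoff layer (t=1): V(1,0)=6.2900, V(1,1)=2.0600
(0,0): S=57.0000. Δ = (V_up−V_dn)/(S_up−S_dn) = (2.0600−6.2900)/(73.5300−41.6100) = -0.1325. V = [p*·2.0600 + (1−p*)·6.2900]/1.1 = 3.1774. B = V − Δ·S = 10.7310.
The time-0 hedge costs 3.1774, which is the no-arbitrage price.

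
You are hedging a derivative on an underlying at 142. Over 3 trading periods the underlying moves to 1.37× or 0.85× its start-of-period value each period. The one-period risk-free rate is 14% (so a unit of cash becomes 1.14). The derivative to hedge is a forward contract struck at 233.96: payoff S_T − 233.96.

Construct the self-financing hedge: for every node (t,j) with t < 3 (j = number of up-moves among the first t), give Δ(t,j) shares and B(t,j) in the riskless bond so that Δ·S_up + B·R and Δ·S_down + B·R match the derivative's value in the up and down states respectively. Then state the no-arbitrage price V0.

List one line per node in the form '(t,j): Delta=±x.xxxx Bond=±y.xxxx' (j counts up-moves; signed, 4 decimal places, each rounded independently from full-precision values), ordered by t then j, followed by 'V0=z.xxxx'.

Under the risk-neutral measure, an up-move has probability p* = (R−d)/(u−d) = 0.5577 and values discount at R = 1.14.
Payoff layer (t=3): V(3,0)=-146.7543, V(3,1)=-93.4049, V(3,2)=-7.4182, V(3,3)=131.1721
  t=2,j=0: stock 102.5950 → up 140.5551 (V=-93.4049), down 87.2057 (V=-146.7543). Price -102.6331; hedge Δ=1.0000, bond B=-205.2281.
  t=2,j=1: stock 165.3590 → up 226.5418 (V=-7.4182), down 140.5551 (V=-93.4049). Price -39.8691; hedge Δ=1.0000, bond B=-205.2281.
  t=2,j=2: stock 266.5198 → up 365.1321 (V=131.1721), down 226.5418 (V=-7.4182). Price 61.2917; hedge Δ=1.0000, bond B=-205.2281.
  t=1,j=0: stock 120.7000 → up 165.3590 (V=-39.8691), down 102.5950 (V=-102.6331). Price -59.3246; hedge Δ=1.0000, bond B=-180.0246.
  t=1,j=1: stock 194.5400 → up 266.5198 (V=61.2917), down 165.3590 (V=-39.8691). Price 14.5154; hedge Δ=1.0000, bond B=-180.0246.
  t=0,j=0: stock 142.0000 → up 194.5400 (V=14.5154), down 120.7000 (V=-59.3246). Price -15.9163; hedge Δ=1.0000, bond B=-157.9163.
Check: Δ(0,0)·S0 + B(0,0) = -15.9163 = V0.

(0,0): Delta=1.0000 Bond=-157.9163
(1,0): Delta=1.0000 Bond=-180.0246
(1,1): Delta=1.0000 Bond=-180.0246
(2,0): Delta=1.0000 Bond=-205.2281
(2,1): Delta=1.0000 Bond=-205.2281
(2,2): Delta=1.0000 Bond=-205.2281
V0=-15.9163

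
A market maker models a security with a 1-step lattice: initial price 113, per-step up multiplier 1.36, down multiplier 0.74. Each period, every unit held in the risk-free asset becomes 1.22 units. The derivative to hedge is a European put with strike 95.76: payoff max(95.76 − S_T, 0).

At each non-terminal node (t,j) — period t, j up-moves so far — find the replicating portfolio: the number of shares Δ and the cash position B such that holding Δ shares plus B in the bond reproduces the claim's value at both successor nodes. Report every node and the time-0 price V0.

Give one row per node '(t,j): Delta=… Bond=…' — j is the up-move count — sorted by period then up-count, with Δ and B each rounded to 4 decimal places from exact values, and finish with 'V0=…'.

(0,0): Delta=-0.1733 Bond=21.8276
V0=2.2470

No-arbitrage ⇒ martingale measure with p* = (R−d)/(u−d) = 0.7742.
At expiry t=1: V(1,0)=12.1400, V(1,1)=0.0000
(0,0): S=113.0000. Δ = (V_up−V_dn)/(S_up−S_dn) = (0.0000−12.1400)/(153.6800−83.6200) = -0.1733. V = [p*·0.0000 + (1−p*)·12.1400]/1.22 = 2.2470. B = V − Δ·S = 21.8276.
The time-0 hedge costs 2.2470, which is the no-arbitrage price.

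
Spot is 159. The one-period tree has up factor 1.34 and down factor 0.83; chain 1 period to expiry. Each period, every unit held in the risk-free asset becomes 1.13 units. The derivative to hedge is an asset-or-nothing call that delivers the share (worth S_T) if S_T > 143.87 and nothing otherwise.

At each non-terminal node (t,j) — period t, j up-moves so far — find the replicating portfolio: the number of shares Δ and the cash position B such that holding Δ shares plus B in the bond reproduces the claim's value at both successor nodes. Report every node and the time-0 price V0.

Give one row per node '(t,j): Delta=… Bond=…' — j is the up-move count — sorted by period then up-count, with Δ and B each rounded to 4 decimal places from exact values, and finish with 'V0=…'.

(0,0): Delta=2.6275 Bond=-306.8537
V0=110.9110

Since d<R<u, set p* = (R−d)/(u−d) = 0.5882; price each node as the discounted p*-expectation of its children.
Payoff layer (t=1): V(1,0)=0.0000, V(1,1)=213.0600
(0,0): S=159.0000. Δ = (V_up−V_dn)/(S_up−S_dn) = (213.0600−0.0000)/(213.0600−131.9700) = 2.6275. V = [p*·213.0600 + (1−p*)·0.0000]/1.13 = 110.9110. B = V − Δ·S = -306.8537.
Self-financing check: at every node Δ·S+B equals the discounted successor values.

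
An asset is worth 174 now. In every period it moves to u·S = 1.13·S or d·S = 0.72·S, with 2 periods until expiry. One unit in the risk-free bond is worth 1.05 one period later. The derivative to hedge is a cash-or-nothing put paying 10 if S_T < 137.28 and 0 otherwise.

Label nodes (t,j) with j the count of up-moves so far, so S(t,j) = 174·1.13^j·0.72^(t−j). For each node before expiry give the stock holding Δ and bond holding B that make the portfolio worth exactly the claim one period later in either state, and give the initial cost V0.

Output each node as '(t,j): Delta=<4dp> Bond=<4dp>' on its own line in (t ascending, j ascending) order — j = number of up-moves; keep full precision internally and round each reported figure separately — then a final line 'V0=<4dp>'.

Risk-neutral probability p* = (R−d)/(u−d) = (1.05−0.72)/(1.13−0.72) = 0.8049.
Terminal payoffs: V(2,0)=10.0000, V(2,1)=0.0000, V(2,2)=0.0000
Node (1,0) S=125.2800: V=(p*·0.0000+(1−p*)·10.0000)/1.05=1.8583; Δ=(0.0000−10.0000)/(141.5664−90.2016)=-0.1947; B=V−Δ·S=26.2485
Node (1,1) S=196.6200: V=(p*·0.0000+(1−p*)·0.0000)/1.05=0.0000; Δ=(0.0000−0.0000)/(222.1806−141.5664)=0.0000; B=V−Δ·S=0.0000
Node (0,0) S=174.0000: V=(p*·0.0000+(1−p*)·1.8583)/1.05=0.3453; Δ=(0.0000−1.8583)/(196.6200−125.2800)=-0.0260; B=V−Δ·S=4.8778
Root portfolio cost Δ·174+B reproduces V0=0.3453.

(0,0): Delta=-0.0260 Bond=4.8778
(1,0): Delta=-0.1947 Bond=26.2485
(1,1): Delta=0.0000 Bond=0.0000
V0=0.3453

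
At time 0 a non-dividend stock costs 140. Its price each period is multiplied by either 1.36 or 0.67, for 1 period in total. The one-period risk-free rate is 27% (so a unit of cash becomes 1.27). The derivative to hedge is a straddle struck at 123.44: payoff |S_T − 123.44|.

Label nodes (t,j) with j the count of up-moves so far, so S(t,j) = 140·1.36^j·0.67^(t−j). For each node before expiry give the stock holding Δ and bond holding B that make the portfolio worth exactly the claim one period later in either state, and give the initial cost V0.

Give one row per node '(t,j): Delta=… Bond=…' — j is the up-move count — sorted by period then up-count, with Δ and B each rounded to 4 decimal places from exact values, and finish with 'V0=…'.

(0,0): Delta=0.3863 Bond=-5.1955
V0=48.8915

No-arbitrage ⇒ martingale measure with p* = (R−d)/(u−d) = 0.8696.
Payoff layer (t=1): V(1,0)=29.6400, V(1,1)=66.9600
  t=0,j=0: stock 140.0000 → up 190.4000 (V=66.9600), down 93.8000 (V=29.6400). Price 48.8915; hedge Δ=0.3863, bond B=-5.1955.
Root portfolio cost Δ·140+B reproduces V0=48.8915.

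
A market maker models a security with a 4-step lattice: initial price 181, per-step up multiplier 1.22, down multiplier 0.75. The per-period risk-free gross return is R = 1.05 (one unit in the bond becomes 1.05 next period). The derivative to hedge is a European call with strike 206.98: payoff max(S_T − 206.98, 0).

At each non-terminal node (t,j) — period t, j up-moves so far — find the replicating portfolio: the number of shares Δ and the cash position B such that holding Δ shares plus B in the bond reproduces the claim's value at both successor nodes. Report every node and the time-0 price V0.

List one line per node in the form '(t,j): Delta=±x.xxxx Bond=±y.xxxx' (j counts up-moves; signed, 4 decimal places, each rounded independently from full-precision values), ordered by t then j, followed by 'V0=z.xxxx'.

(0,0): Delta=0.5853 Bond=-67.2215
(1,0): Delta=0.2289 Bond=-22.1960
(1,1): Delta=0.7095 Bond=-98.0017
(2,0): Delta=0.0000 Bond=0.0000
(2,1): Delta=0.3087 Bond=-36.5124
(2,2): Delta=0.8492 Bond=-140.5225
(3,0): Delta=0.0000 Bond=0.0000
(3,1): Delta=0.0000 Bond=0.0000
(3,2): Delta=0.4162 Bond=-60.0629
(3,3): Delta=1.0000 Bond=-197.1238
V0=38.7265

Under the risk-neutral measure, an up-move has probability p* = (R−d)/(u−d) = 0.6383 and values discount at R = 1.05.
At expiry t=4: V(4,0)=0.0000, V(4,1)=0.0000, V(4,2)=0.0000, V(4,3)=39.5214, V(4,4)=193.9956
Node (3,0) S=76.3594: V=(p*·0.0000+(1−p*)·0.0000)/1.05=0.0000; Δ=(0.0000−0.0000)/(93.1584−57.2695)=0.0000; B=V−Δ·S=0.0000
Node (3,1) S=124.2112: V=(p*·0.0000+(1−p*)·0.0000)/1.05=0.0000; Δ=(0.0000−0.0000)/(151.5377−93.1584)=0.0000; B=V−Δ·S=0.0000
Node (3,2) S=202.0503: V=(p*·39.5214+(1−p*)·0.0000)/1.05=24.0251; Δ=(39.5214−0.0000)/(246.5014−151.5377)=0.4162; B=V−Δ·S=-60.0629
Node (3,3) S=328.6685: V=(p*·193.9956+(1−p*)·39.5214)/1.05=131.5447; Δ=(193.9956−39.5214)/(400.9756−246.5014)=1.0000; B=V−Δ·S=-197.1238
Node (2,0) S=101.8125: V=(p*·0.0000+(1−p*)·0.0000)/1.05=0.0000; Δ=(0.0000−0.0000)/(124.2112−76.3594)=0.0000; B=V−Δ·S=0.0000
Node (2,1) S=165.6150: V=(p*·24.0251+(1−p*)·0.0000)/1.05=14.6050; Δ=(24.0251−0.0000)/(202.0503−124.2113)=0.3087; B=V−Δ·S=-36.5124
Node (2,2) S=269.4004: V=(p*·131.5447+(1−p*)·24.0251)/1.05=88.2425; Δ=(131.5447−24.0251)/(328.6685−202.0503)=0.8492; B=V−Δ·S=-140.5225
Node (1,0) S=135.7500: V=(p*·14.6050+(1−p*)·0.0000)/1.05=8.8784; Δ=(14.6050−0.0000)/(165.6150−101.8125)=0.2289; B=V−Δ·S=-22.1960
Node (1,1) S=220.8200: V=(p*·88.2425+(1−p*)·14.6050)/1.05=58.6740; Δ=(88.2425−14.6050)/(269.4004−165.6150)=0.7095; B=V−Δ·S=-98.0017
Node (0,0) S=181.0000: V=(p*·58.6740+(1−p*)·8.8784)/1.05=38.7265; Δ=(58.6740−8.8784)/(220.8200−135.7500)=0.5853; B=V−Δ·S=-67.2215
The time-0 hedge costs 38.7265, which is the no-arbitrage price.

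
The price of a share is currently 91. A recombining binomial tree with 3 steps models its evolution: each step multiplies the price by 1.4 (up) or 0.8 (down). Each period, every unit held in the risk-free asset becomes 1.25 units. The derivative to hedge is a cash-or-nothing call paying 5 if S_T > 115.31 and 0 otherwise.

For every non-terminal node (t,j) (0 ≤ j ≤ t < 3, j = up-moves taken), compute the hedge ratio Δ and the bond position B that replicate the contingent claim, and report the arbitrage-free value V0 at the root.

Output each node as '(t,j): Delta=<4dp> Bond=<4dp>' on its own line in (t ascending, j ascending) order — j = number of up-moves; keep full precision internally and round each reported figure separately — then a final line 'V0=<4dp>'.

(0,0): Delta=0.0220 Bond=0.1600
(1,0): Delta=0.0687 Bond=-3.2000
(1,1): Delta=0.0131 Bond=1.3333
(2,0): Delta=0.0000 Bond=0.0000
(2,1): Delta=0.0818 Bond=-5.3333
(2,2): Delta=0.0000 Bond=4.0000
V0=2.1600

Risk-neutral probability p* = (R−d)/(u−d) = (1.25−0.8)/(1.4−0.8) = 0.7500.
Terminal payoffs: V(3,0)=0.0000, V(3,1)=0.0000, V(3,2)=5.0000, V(3,3)=5.0000
(2,0): S=58.2400. Δ = (V_up−V_dn)/(S_up−S_dn) = (0.0000−0.0000)/(81.5360−46.5920) = 0.0000. V = [p*·0.0000 + (1−p*)·0.0000]/1.25 = 0.0000. B = V − Δ·S = 0.0000.
(2,1): S=101.9200. Δ = (V_up−V_dn)/(S_up−S_dn) = (5.0000−0.0000)/(142.6880−81.5360) = 0.0818. V = [p*·5.0000 + (1−p*)·0.0000]/1.25 = 3.0000. B = V − Δ·S = -5.3333.
(2,2): S=178.3600. Δ = (V_up−V_dn)/(S_up−S_dn) = (5.0000−5.0000)/(249.7040−142.6880) = 0.0000. V = [p*·5.0000 + (1−p*)·5.0000]/1.25 = 4.0000. B = V − Δ·S = 4.0000.
(1,0): S=72.8000. Δ = (V_up−V_dn)/(S_up−S_dn) = (3.0000−0.0000)/(101.9200−58.2400) = 0.0687. V = [p*·3.0000 + (1−p*)·0.0000]/1.25 = 1.8000. B = V − Δ·S = -3.2000.
(1,1): S=127.4000. Δ = (V_up−V_dn)/(S_up−S_dn) = (4.0000−3.0000)/(178.3600−101.9200) = 0.0131. V = [p*·4.0000 + (1−p*)·3.0000]/1.25 = 3.0000. B = V − Δ·S = 1.3333.
(0,0): S=91.0000. Δ = (V_up−V_dn)/(S_up−S_dn) = (3.0000−1.8000)/(127.4000−72.8000) = 0.0220. V = [p*·3.0000 + (1−p*)·1.8000]/1.25 = 2.1600. B = V − Δ·S = 0.1600.
The time-0 hedge costs 2.1600, which is the no-arbitrage price.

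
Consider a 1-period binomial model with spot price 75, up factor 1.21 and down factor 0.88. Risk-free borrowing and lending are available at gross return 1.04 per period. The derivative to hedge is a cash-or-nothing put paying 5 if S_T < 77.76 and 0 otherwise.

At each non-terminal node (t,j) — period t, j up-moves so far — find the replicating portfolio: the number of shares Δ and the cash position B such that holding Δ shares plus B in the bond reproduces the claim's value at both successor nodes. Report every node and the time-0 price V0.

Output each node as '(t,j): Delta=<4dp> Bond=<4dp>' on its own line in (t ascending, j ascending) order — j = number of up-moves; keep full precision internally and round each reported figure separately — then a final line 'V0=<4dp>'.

(0,0): Delta=-0.2020 Bond=17.6282
V0=2.4767

No-arbitrage ⇒ martingale measure with p* = (R−d)/(u−d) = 0.4848.
Payoff layer (t=1): V(1,0)=5.0000, V(1,1)=0.0000
  t=0,j=0: stock 75.0000 → up 90.7500 (V=0.0000), down 66.0000 (V=5.0000). Price 2.4767; hedge Δ=-0.2020, bond B=17.6282.
Self-financing check: at every node Δ·S+B equals the discounted successor values.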